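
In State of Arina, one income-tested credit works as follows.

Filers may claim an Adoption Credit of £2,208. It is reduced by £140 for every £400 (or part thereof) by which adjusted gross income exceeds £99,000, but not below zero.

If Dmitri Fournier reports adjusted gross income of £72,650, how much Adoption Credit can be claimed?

Adoption Credit: £72,650 is at or below the £99,000 threshold, so the full £2,208 applies.

£2,208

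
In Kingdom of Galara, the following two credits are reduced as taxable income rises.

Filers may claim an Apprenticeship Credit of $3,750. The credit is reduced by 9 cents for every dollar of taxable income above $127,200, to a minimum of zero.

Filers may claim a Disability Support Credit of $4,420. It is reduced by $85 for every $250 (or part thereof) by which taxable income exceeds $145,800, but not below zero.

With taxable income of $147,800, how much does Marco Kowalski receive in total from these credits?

$5,636

Apprenticeship Credit: 9% of the $20,600 excess over $127,200 is $1,854; credit = $3,750 − $1,854 = $1,896.
Disability Support Credit: income exceeds $145,800 by $2,000, which is 8 full-or-partial $250 increments; reduction = 8 × $85 = $680, leaving $3,740.
Total: $1,896 + $3,740 = $5,636.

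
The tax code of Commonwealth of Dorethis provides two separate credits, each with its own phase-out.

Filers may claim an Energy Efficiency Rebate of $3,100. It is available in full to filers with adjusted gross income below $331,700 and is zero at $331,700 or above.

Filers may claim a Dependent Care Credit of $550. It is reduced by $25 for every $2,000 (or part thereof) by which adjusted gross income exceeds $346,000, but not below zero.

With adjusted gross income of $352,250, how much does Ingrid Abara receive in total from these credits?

Energy Efficiency Rebate: $352,250 meets or exceeds the $331,700 cutoff, so the credit is $0.
Dependent Care Credit: income exceeds $346,000 by $6,250, which is 4 full-or-partial $2,000 increments; reduction = 4 × $25 = $100, leaving $450.
Total: $0 + $450 = $450.

$450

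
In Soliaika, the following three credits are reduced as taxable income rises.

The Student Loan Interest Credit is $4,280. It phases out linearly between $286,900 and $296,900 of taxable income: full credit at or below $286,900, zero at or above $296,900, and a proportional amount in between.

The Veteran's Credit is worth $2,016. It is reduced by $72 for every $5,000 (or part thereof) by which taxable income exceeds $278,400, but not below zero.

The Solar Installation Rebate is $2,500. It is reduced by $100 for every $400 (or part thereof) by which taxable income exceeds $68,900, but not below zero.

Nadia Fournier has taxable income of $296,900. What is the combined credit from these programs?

Student Loan Interest Credit: $296,900 is at or above $296,900, so the credit is $0.
Veteran's Credit: income exceeds $278,400 by $18,500, which is 4 full-or-partial $5,000 increments; reduction = 4 × $72 = $288, leaving $1,728.
Solar Installation Rebate: income exceeds $68,900 by $228,000 → 570 increments × $100 = $57,000 ≥ base, so the credit is $0.
Total: $0 + $1,728 + $0 = $1,728.

$1,728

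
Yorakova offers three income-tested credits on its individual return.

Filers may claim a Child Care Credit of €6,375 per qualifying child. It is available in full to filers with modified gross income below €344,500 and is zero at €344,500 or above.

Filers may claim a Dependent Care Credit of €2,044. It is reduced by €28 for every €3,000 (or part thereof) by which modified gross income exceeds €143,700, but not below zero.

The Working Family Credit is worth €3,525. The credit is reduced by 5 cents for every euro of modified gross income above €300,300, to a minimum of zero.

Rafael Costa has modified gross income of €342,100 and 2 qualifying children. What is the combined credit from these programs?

€14,353

Child Care Credit: base = 2 × €6,375 = €12,750. €342,100 is below the €344,500 cutoff, so the full €12,750 applies.
Dependent Care Credit: income exceeds €143,700 by €198,400, which is 67 full-or-partial €3,000 increments; reduction = 67 × €28 = €1,876, leaving €168.
Working Family Credit: 5% of the €41,800 excess over €300,300 is €2,090; credit = €3,525 − €2,090 = €1,435.
Total: €12,750 + €168 + €1,435 = €14,353.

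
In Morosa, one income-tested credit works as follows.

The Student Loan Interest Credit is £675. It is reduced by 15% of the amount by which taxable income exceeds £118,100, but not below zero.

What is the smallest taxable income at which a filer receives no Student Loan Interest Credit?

£122,600

The credit falls by 15% of each pound above £118,100, so it reaches zero when the excess is £675 / 15% = £4,500: income = £118,100 + £4,500 = £122,600.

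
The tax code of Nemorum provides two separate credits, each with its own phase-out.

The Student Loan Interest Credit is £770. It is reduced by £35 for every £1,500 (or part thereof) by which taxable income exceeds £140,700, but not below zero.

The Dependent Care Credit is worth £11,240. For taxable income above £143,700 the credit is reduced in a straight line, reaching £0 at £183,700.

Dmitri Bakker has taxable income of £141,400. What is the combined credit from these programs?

Student Loan Interest Credit: income exceeds £140,700 by £700, which is 1 full-or-partial £1,500 increment; reduction = 1 × £35 = £35, leaving £735.
Dependent Care Credit: £141,400 is at or below the £143,700 threshold, so the full £11,240 applies.
Total: £735 + £11,240 = £11,975.

£11,975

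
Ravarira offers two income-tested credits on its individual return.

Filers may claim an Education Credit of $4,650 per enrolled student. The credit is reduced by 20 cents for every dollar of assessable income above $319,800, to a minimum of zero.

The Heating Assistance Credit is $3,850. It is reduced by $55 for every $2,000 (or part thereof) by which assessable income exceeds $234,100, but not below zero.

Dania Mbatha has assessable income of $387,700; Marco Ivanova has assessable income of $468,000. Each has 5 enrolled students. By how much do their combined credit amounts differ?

$9,670

Dania ($387,700): Education Credit: base = 5 × $4,650 = $23,250. 20% of the $67,900 excess over $319,800 is $13,580; credit = $23,250 − $13,580 = $9,670. Heating Assistance Credit: income exceeds $234,100 by $153,600 → 77 increments × $55 = $4,235 ≥ base, so the credit is $0. total $9,670 + $0 = $9,670
Marco ($468,000): Education Credit: base = 5 × $4,650 = $23,250. 20% of the $148,200 excess over $319,800 is $29,640 ≥ base, so the credit is $0. Heating Assistance Credit: income exceeds $234,100 by $233,900 → 117 increments × $55 = $6,435 ≥ base, so the credit is $0. total $0 + $0 = $0
Difference: |$9,670 − $0| = $9,670.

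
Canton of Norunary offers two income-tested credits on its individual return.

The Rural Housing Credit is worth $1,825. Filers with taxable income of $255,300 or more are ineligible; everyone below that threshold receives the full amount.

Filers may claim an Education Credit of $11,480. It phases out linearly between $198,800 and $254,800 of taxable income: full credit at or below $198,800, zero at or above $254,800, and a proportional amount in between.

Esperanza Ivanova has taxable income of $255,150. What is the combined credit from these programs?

$1,825

Rural Housing Credit: $255,150 is below the $255,300 cutoff, so the full $1,825 applies.
Education Credit: $255,150 is at or above $254,800, so the credit is $0.
Total: $1,825 + $0 = $1,825.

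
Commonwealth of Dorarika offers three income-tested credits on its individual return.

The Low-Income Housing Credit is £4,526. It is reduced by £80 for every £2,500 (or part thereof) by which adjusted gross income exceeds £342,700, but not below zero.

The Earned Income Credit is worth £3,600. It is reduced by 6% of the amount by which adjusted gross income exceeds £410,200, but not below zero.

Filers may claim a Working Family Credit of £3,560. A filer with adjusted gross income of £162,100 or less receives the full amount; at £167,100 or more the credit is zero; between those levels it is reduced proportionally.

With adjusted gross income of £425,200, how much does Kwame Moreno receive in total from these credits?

£4,586

Low-Income Housing Credit: income exceeds £342,700 by £82,500, which is 33 full-or-partial £2,500 increments; reduction = 33 × £80 = £2,640, leaving £1,886.
Earned Income Credit: 6% of the £15,000 excess over £410,200 is £900; credit = £3,600 − £900 = £2,700.
Working Family Credit: £425,200 is at or above £167,100, so the credit is £0.
Total: £1,886 + £2,700 + £0 = £4,586.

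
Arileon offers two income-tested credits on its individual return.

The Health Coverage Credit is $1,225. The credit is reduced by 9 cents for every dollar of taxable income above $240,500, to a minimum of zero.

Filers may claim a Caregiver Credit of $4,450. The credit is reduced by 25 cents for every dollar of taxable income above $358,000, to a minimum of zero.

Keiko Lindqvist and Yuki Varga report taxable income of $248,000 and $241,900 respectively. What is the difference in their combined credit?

$549

Keiko ($248,000): Health Coverage Credit: 9% of the $7,500 excess over $240,500 is $675; credit = $1,225 − $675 = $550. Caregiver Credit: $248,000 is at or below the $358,000 threshold, so the full $4,450 applies. total $550 + $4,450 = $5,000
Yuki ($241,900): Health Coverage Credit: 9% of the $1,400 excess over $240,500 is $126; credit = $1,225 − $126 = $1,099. Caregiver Credit: $241,900 is at or below the $358,000 threshold, so the full $4,450 applies. total $1,099 + $4,450 = $5,549
Difference: |$5,000 − $5,549| = $549.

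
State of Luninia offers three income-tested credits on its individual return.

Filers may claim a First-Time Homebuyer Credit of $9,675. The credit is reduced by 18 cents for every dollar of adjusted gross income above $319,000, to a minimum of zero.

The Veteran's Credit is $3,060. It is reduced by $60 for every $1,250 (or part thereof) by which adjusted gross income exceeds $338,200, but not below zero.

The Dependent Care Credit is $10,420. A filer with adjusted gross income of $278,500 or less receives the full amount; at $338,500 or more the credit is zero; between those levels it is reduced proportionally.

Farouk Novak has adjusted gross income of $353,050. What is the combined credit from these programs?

$5,886

First-Time Homebuyer Credit: 18% of the $34,050 excess over $319,000 is $6,129; credit = $9,675 − $6,129 = $3,546.
Veteran's Credit: income exceeds $338,200 by $14,850, which is 12 full-or-partial $1,250 increments; reduction = 12 × $60 = $720, leaving $2,340.
Dependent Care Credit: $353,050 is at or above $338,500, so the credit is $0.
Total: $3,546 + $2,340 + $0 = $5,886.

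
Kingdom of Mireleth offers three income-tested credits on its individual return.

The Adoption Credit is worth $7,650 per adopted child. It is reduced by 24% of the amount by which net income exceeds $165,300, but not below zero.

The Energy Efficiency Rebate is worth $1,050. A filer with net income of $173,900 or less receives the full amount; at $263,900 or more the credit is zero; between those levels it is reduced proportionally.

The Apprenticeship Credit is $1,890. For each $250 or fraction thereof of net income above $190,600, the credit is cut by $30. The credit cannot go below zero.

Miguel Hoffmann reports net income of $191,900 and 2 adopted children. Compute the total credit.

Adoption Credit: base = 2 × $7,650 = $15,300. 24% of the $26,600 excess over $165,300 is $6,384; credit = $15,300 − $6,384 = $8,916.
Energy Efficiency Rebate: $191,900 is $18,000 into a $90,000 phase-out range, leaving 72,000/90,000 of the credit: $1,050 × 72,000/90,000 = $840.
Apprenticeship Credit: income exceeds $190,600 by $1,300, which is 6 full-or-partial $250 increments; reduction = 6 × $30 = $180, leaving $1,710.
Total: $8,916 + $840 + $1,710 = $11,466.

$11,466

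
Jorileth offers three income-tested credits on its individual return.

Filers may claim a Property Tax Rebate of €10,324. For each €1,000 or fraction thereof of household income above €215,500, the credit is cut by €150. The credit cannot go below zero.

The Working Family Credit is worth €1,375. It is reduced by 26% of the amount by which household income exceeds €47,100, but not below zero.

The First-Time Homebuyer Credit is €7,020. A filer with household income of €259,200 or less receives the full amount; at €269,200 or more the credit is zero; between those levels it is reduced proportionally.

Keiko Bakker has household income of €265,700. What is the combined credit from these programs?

Property Tax Rebate: income exceeds €215,500 by €50,200, which is 51 full-or-partial €1,000 increments; reduction = 51 × €150 = €7,650, leaving €2,674.
Working Family Credit: 26% of the €218,600 excess over €47,100 is €56,836 ≥ base, so the credit is €0.
First-Time Homebuyer Credit: €265,700 is €6,500 into a €10,000 phase-out range, leaving 3,500/10,000 of the credit: €7,020 × 3,500/10,000 = €2,457.
Total: €2,674 + €0 + €2,457 = €5,131.

€5,131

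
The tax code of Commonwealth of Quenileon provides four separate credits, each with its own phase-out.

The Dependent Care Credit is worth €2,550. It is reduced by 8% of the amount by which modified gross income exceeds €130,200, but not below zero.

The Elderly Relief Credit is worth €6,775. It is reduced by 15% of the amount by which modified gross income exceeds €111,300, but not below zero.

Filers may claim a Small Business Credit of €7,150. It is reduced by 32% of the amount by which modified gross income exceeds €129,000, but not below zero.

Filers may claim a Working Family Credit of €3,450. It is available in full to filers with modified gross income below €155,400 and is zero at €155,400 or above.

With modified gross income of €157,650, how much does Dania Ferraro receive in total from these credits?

€354

Dependent Care Credit: 8% of the €27,450 excess over €130,200 is €2,196; credit = €2,550 − €2,196 = €354.
Elderly Relief Credit: 15% of the €46,350 excess over €111,300 is €6,952.50 ≥ base, so the credit is €0.
Small Business Credit: 32% of the €28,650 excess over €129,000 is €9,168 ≥ base, so the credit is €0.
Working Family Credit: €157,650 meets or exceeds the €155,400 cutoff, so the credit is €0.
Total: €354 + €0 + €0 + €0 = €354.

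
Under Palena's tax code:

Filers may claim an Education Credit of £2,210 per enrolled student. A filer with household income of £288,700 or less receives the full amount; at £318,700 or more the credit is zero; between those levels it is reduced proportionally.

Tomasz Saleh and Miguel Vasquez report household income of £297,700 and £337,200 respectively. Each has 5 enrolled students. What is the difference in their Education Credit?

Tomasz (£297,700): Education Credit: base = 5 × £2,210 = £11,050. £297,700 is £9,000 into a £30,000 phase-out range, leaving 21,000/30,000 of the credit: £11,050 × 21,000/30,000 = £7,735.
Miguel (£337,200): Education Credit: base = 5 × £2,210 = £11,050. £337,200 is at or above £318,700, so the credit is £0.
Difference: |£7,735 − £0| = £7,735.

£7,735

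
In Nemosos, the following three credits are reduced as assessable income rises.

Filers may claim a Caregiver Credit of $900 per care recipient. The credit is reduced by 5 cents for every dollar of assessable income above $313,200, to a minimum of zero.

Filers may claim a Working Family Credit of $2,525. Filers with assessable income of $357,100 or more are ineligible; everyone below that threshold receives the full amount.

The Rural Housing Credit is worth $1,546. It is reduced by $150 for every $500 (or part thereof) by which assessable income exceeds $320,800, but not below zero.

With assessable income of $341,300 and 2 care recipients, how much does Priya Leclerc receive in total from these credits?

Caregiver Credit: base = 2 × $900 = $1,800. 5% of the $28,100 excess over $313,200 is $1,405; credit = $1,800 − $1,405 = $395.
Working Family Credit: $341,300 is below the $357,100 cutoff, so the full $2,525 applies.
Rural Housing Credit: income exceeds $320,800 by $20,500 → 41 increments × $150 = $6,150 ≥ base, so the credit is $0.
Total: $395 + $2,525 + $0 = $2,920.

$2,920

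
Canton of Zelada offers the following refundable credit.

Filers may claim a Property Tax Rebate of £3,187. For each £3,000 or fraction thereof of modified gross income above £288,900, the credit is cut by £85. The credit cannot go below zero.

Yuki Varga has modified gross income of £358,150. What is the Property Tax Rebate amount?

£1,147

Property Tax Rebate: income exceeds £288,900 by £69,250, which is 24 full-or-partial £3,000 increments; reduction = 24 × £85 = £2,040, leaving £1,147.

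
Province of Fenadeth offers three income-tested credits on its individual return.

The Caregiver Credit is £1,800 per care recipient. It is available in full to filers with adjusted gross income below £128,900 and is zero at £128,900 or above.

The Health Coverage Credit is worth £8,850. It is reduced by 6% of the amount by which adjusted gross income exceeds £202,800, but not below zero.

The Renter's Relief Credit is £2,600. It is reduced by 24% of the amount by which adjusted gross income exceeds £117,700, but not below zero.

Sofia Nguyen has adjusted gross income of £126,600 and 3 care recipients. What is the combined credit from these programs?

Caregiver Credit: base = 3 × £1,800 = £5,400. £126,600 is below the £128,900 cutoff, so the full £5,400 applies.
Health Coverage Credit: £126,600 is at or below the £202,800 threshold, so the full £8,850 applies.
Renter's Relief Credit: 24% of the £8,900 excess over £117,700 is £2,136; credit = £2,600 − £2,136 = £464.
Total: £5,400 + £8,850 + £464 = £14,714.

£14,714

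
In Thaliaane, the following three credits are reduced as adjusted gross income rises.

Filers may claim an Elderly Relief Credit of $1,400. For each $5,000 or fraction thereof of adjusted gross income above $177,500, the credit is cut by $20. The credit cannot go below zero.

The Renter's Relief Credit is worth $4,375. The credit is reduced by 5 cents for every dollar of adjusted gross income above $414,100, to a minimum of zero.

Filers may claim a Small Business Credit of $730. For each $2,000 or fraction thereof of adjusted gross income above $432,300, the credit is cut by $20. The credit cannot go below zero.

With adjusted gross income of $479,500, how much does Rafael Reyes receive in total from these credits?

$1,535

Elderly Relief Credit: income exceeds $177,500 by $302,000, which is 61 full-or-partial $5,000 increments; reduction = 61 × $20 = $1,220, leaving $180.
Renter's Relief Credit: 5% of the $65,400 excess over $414,100 is $3,270; credit = $4,375 − $3,270 = $1,105.
Small Business Credit: income exceeds $432,300 by $47,200, which is 24 full-or-partial $2,000 increments; reduction = 24 × $20 = $480, leaving $250.
Total: $180 + $1,105 + $250 = $1,535.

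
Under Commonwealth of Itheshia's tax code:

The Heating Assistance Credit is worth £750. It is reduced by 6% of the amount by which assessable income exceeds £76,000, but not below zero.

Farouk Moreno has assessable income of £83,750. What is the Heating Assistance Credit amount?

£285

Heating Assistance Credit: 6% of the £7,750 excess over £76,000 is £465; credit = £750 − £465 = £285.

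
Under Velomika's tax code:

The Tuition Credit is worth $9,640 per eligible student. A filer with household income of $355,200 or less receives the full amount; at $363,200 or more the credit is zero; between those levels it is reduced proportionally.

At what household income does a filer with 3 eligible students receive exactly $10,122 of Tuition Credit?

Full credit = 3 × $9,640 = $28,920.
$10,122 is 10,122/28,920 of the full $28,920, so 18,798/28,920 of the $8,000 range has been used: income = $355,200 + $8,000 × 18,798/28,920 = $360,400.

$360,400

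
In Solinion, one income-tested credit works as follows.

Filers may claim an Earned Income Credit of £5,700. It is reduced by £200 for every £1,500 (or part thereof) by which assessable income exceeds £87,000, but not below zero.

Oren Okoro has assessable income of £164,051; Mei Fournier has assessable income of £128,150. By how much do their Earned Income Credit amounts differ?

£100

Oren (£164,051): Earned Income Credit: income exceeds £87,000 by £77,051 → 52 increments × £200 = £10,400 ≥ base, so the credit is £0.
Mei (£128,150): Earned Income Credit: income exceeds £87,000 by £41,150, which is 28 full-or-partial £1,500 increments; reduction = 28 × £200 = £5,600, leaving £100.
Difference: |£0 − £100| = £100.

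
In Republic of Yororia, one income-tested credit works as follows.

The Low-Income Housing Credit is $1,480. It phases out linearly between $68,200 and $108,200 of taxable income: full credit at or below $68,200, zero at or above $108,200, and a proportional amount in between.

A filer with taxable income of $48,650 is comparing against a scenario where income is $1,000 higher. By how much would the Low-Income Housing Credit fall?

At $48,650 — $48,650 is at or below the $68,200 threshold, so the full $1,480 applies.
At $49,650 — $49,650 is at or below the $68,200 threshold, so the full $1,480 applies.
Lost: $1,480 − $1,480 = $0.

$0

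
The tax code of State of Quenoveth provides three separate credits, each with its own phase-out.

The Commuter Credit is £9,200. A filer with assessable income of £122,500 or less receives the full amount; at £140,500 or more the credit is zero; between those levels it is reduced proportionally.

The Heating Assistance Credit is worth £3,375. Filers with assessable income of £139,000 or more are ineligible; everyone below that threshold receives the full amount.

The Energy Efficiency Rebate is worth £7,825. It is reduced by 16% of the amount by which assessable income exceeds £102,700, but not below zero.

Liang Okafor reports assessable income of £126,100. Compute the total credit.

Commuter Credit: £126,100 is £3,600 into a £18,000 phase-out range, leaving 14,400/18,000 of the credit: £9,200 × 14,400/18,000 = £7,360.
Heating Assistance Credit: £126,100 is below the £139,000 cutoff, so the full £3,375 applies.
Energy Efficiency Rebate: 16% of the £23,400 excess over £102,700 is £3,744; credit = £7,825 − £3,744 = £4,081.
Total: £7,360 + £3,375 + £4,081 = £14,816.

£14,816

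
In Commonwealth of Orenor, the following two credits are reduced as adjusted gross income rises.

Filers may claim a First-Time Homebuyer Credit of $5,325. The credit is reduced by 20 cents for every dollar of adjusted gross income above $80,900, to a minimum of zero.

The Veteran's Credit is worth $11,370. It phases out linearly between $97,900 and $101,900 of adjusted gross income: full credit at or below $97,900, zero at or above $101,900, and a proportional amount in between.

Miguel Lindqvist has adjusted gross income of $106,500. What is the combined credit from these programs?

$205

First-Time Homebuyer Credit: 20% of the $25,600 excess over $80,900 is $5,120; credit = $5,325 − $5,120 = $205.
Veteran's Credit: $106,500 is at or above $101,900, so the credit is $0.
Total: $205 + $0 = $205.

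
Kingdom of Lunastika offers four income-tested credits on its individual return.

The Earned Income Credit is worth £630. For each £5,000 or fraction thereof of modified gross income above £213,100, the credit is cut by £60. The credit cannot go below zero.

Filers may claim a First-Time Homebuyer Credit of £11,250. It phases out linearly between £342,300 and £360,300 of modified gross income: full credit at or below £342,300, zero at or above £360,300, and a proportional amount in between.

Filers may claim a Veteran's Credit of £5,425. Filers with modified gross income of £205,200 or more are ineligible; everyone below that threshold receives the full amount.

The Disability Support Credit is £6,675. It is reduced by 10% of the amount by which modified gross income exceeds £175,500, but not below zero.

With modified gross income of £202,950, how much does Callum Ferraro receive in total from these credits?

£21,235

Earned Income Credit: £202,950 is at or below the £213,100 threshold, so the full £630 applies.
First-Time Homebuyer Credit: £202,950 is at or below the £342,300 threshold, so the full £11,250 applies.
Veteran's Credit: £202,950 is below the £205,200 cutoff, so the full £5,425 applies.
Disability Support Credit: 10% of the £27,450 excess over £175,500 is £2,745; credit = £6,675 − £2,745 = £3,930.
Total: £630 + £11,250 + £5,425 + £3,930 = £21,235.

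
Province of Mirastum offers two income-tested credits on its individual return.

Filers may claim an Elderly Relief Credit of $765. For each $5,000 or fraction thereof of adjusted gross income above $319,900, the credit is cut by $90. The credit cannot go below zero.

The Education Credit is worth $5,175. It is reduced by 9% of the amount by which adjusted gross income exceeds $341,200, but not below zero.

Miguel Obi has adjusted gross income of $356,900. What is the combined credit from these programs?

$3,807

Elderly Relief Credit: income exceeds $319,900 by $37,000, which is 8 full-or-partial $5,000 increments; reduction = 8 × $90 = $720, leaving $45.
Education Credit: 9% of the $15,700 excess over $341,200 is $1,413; credit = $5,175 − $1,413 = $3,762.
Total: $45 + $3,762 = $3,807.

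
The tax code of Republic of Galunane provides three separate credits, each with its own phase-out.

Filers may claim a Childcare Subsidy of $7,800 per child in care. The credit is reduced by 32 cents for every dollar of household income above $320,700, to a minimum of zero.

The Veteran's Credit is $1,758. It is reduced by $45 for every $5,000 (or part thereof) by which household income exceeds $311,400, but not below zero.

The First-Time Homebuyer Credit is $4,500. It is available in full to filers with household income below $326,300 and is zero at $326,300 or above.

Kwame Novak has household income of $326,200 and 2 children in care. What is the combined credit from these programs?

$19,963

Childcare Subsidy: base = 2 × $7,800 = $15,600. 32% of the $5,500 excess over $320,700 is $1,760; credit = $15,600 − $1,760 = $13,840.
Veteran's Credit: income exceeds $311,400 by $14,800, which is 3 full-or-partial $5,000 increments; reduction = 3 × $45 = $135, leaving $1,623.
First-Time Homebuyer Credit: $326,200 is below the $326,300 cutoff, so the full $4,500 applies.
Total: $13,840 + $1,623 + $4,500 = $19,963.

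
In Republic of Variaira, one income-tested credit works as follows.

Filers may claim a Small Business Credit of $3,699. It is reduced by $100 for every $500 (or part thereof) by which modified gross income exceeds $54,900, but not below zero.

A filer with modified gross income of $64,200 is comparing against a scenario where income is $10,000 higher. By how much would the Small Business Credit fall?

At $64,200 — income exceeds $54,900 by $9,300, which is 19 full-or-partial $500 increments; reduction = 19 × $100 = $1,900, leaving $1,799.
At $74,200 — income exceeds $54,900 by $19,300 → 39 increments × $100 = $3,900 ≥ base, so the credit is $0.
Lost: $1,799 − $0 = $1,799.

$1,799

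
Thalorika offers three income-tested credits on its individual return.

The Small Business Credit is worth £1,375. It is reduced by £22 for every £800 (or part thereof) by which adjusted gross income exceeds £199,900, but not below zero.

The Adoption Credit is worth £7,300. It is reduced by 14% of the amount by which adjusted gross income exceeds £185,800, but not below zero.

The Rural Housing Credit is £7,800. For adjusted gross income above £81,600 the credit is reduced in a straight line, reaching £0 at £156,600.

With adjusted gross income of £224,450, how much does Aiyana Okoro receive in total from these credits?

£2,582

Small Business Credit: income exceeds £199,900 by £24,550, which is 31 full-or-partial £800 increments; reduction = 31 × £22 = £682, leaving £693.
Adoption Credit: 14% of the £38,650 excess over £185,800 is £5,411; credit = £7,300 − £5,411 = £1,889.
Rural Housing Credit: £224,450 is at or above £156,600, so the credit is £0.
Total: £693 + £1,889 + £0 = £2,582.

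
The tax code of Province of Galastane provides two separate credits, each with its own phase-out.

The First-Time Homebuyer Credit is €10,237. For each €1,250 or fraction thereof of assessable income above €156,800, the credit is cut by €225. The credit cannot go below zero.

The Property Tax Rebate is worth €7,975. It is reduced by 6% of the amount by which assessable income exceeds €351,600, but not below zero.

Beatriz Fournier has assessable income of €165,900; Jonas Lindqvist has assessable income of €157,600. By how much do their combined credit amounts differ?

€1,575

Beatriz (€165,900): First-Time Homebuyer Credit: income exceeds €156,800 by €9,100, which is 8 full-or-partial €1,250 increments; reduction = 8 × €225 = €1,800, leaving €8,437. Property Tax Rebate: €165,900 is at or below the €351,600 threshold, so the full €7,975 applies. total €8,437 + €7,975 = €16,412
Jonas (€157,600): First-Time Homebuyer Credit: income exceeds €156,800 by €800, which is 1 full-or-partial €1,250 increment; reduction = 1 × €225 = €225, leaving €10,012. Property Tax Rebate: €157,600 is at or below the €351,600 threshold, so the full €7,975 applies. total €10,012 + €7,975 = €17,987
Difference: |€16,412 − €17,987| = €1,575.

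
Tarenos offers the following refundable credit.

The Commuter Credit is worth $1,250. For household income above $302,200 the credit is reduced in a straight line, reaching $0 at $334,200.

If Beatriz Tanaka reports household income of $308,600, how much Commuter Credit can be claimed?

Commuter Credit: $308,600 is $6,400 into a $32,000 phase-out range, leaving 25,600/32,000 of the credit: $1,250 × 25,600/32,000 = $1,000.

$1,000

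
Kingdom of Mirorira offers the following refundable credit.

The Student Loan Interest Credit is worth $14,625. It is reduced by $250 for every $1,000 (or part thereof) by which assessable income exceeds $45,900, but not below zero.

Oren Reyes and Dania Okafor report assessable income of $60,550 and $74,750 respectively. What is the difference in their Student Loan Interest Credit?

$3,500

Oren ($60,550): Student Loan Interest Credit: income exceeds $45,900 by $14,650, which is 15 full-or-partial $1,000 increments; reduction = 15 × $250 = $3,750, leaving $10,875.
Dania ($74,750): Student Loan Interest Credit: income exceeds $45,900 by $28,850, which is 29 full-or-partial $1,000 increments; reduction = 29 × $250 = $7,250, leaving $7,375.
Difference: |$10,875 − $7,375| = $3,500.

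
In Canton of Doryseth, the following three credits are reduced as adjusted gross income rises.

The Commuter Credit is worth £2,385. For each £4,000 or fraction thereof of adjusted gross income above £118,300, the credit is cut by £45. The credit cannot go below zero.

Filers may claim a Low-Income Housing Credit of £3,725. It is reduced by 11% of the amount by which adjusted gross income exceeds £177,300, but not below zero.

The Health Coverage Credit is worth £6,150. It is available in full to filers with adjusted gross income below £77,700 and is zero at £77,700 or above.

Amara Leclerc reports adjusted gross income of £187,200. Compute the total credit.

£4,211

Commuter Credit: income exceeds £118,300 by £68,900, which is 18 full-or-partial £4,000 increments; reduction = 18 × £45 = £810, leaving £1,575.
Low-Income Housing Credit: 11% of the £9,900 excess over £177,300 is £1,089; credit = £3,725 − £1,089 = £2,636.
Health Coverage Credit: £187,200 meets or exceeds the £77,700 cutoff, so the credit is £0.
Total: £1,575 + £2,636 + £0 = £4,211.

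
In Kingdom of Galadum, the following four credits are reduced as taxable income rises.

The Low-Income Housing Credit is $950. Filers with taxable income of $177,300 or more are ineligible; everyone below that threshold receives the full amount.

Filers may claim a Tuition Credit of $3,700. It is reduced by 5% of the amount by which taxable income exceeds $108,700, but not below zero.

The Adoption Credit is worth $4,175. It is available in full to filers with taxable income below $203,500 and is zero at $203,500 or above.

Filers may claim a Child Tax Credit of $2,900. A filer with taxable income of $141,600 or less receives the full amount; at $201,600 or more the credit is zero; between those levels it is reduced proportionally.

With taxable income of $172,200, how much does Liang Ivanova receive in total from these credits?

$7,071

Low-Income Housing Credit: $172,200 is below the $177,300 cutoff, so the full $950 applies.
Tuition Credit: 5% of the $63,500 excess over $108,700 is $3,175; credit = $3,700 − $3,175 = $525.
Adoption Credit: $172,200 is below the $203,500 cutoff, so the full $4,175 applies.
Child Tax Credit: $172,200 is $30,600 into a $60,000 phase-out range, leaving 29,400/60,000 of the credit: $2,900 × 29,400/60,000 = $1,421.
Total: $950 + $525 + $4,175 + $1,421 = $7,071.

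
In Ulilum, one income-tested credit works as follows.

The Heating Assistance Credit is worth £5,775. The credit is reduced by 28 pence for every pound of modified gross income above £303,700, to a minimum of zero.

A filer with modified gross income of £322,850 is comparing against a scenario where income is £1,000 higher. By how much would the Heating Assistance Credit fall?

At £322,850 — 28% of the £19,150 excess over £303,700 is £5,362; credit = £5,775 − £5,362 = £413.
At £323,850 — 28% of the £20,150 excess over £303,700 is £5,642; credit = £5,775 − £5,642 = £133.
Lost: £413 − £133 = £280.

£280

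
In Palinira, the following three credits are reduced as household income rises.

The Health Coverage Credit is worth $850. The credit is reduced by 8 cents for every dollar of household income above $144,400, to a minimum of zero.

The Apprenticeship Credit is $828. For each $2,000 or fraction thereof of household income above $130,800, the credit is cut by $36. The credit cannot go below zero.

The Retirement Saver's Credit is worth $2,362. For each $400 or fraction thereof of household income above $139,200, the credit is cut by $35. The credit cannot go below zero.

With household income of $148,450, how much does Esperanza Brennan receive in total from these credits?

$2,552

Health Coverage Credit: 8% of the $4,050 excess over $144,400 is $324; credit = $850 − $324 = $526.
Apprenticeship Credit: income exceeds $130,800 by $17,650, which is 9 full-or-partial $2,000 increments; reduction = 9 × $36 = $324, leaving $504.
Retirement Saver's Credit: income exceeds $139,200 by $9,250, which is 24 full-or-partial $400 increments; reduction = 24 × $35 = $840, leaving $1,522.
Total: $526 + $504 + $1,522 = $2,552.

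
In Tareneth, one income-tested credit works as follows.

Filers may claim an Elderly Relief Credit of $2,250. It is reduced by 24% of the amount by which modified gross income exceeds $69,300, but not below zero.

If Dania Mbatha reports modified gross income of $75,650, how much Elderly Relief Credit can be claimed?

Elderly Relief Credit: 24% of the $6,350 excess over $69,300 is $1,524; credit = $2,250 − $1,524 = $726.

$726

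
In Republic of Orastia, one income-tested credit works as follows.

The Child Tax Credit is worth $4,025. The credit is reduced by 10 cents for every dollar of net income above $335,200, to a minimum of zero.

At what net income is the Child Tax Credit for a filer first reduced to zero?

$375,450

The credit falls by 10% of each dollar above $335,200, so it reaches zero when the excess is $4,025 / 10% = $40,250: income = $335,200 + $40,250 = $375,450.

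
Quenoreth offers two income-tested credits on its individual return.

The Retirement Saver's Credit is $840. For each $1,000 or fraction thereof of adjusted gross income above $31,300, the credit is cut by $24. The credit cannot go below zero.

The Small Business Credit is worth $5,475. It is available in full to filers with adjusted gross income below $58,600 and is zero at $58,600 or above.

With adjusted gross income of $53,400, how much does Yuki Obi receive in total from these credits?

$5,763

Retirement Saver's Credit: income exceeds $31,300 by $22,100, which is 23 full-or-partial $1,000 increments; reduction = 23 × $24 = $552, leaving $288.
Small Business Credit: $53,400 is below the $58,600 cutoff, so the full $5,475 applies.
Total: $288 + $5,475 = $5,763.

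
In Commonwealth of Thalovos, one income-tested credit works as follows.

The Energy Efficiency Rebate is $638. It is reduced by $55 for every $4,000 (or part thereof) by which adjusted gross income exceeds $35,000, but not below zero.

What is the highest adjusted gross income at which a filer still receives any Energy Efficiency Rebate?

$79,000

After 11 increments the reduction is 11 × $55 = $605, leaving $33; one more increment wipes it out. Increment 11 ends at excess 11 × $4,000 = $44,000, so the highest qualifying income is $35,000 + $44,000 = $79,000.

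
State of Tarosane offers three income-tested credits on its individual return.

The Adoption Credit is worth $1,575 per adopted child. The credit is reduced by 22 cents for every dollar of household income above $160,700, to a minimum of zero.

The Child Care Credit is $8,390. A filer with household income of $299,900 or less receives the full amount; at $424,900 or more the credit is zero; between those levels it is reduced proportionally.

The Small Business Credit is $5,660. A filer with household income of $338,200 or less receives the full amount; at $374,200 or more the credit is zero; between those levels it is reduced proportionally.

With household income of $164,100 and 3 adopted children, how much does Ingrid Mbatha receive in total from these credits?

$18,027

Adoption Credit: base = 3 × $1,575 = $4,725. 22% of the $3,400 excess over $160,700 is $748; credit = $4,725 − $748 = $3,977.
Child Care Credit: $164,100 is at or below the $299,900 threshold, so the full $8,390 applies.
Small Business Credit: $164,100 is at or below the $338,200 threshold, so the full $5,660 applies.
Total: $3,977 + $8,390 + $5,660 = $18,027.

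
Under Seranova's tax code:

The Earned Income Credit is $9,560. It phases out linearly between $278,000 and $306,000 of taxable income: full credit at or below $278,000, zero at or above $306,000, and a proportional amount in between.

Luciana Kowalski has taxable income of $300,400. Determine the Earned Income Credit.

$1,912

Earned Income Credit: $300,400 is $22,400 into a $28,000 phase-out range, leaving 5,600/28,000 of the credit: $9,560 × 5,600/28,000 = $1,912.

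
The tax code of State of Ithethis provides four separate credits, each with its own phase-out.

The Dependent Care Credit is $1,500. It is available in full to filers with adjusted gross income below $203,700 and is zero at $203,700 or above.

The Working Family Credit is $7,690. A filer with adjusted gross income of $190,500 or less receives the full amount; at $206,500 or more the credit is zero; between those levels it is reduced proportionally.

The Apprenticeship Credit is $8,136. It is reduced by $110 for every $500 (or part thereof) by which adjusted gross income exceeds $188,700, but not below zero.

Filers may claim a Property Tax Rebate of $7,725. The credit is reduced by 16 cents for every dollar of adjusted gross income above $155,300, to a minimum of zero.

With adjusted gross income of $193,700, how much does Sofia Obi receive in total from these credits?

Dependent Care Credit: $193,700 is below the $203,700 cutoff, so the full $1,500 applies.
Working Family Credit: $193,700 is $3,200 into a $16,000 phase-out range, leaving 12,800/16,000 of the credit: $7,690 × 12,800/16,000 = $6,152.
Apprenticeship Credit: income exceeds $188,700 by $5,000, which is 10 full-or-partial $500 increments; reduction = 10 × $110 = $1,100, leaving $7,036.
Property Tax Rebate: 16% of the $38,400 excess over $155,300 is $6,144; credit = $7,725 − $6,144 = $1,581.
Total: $1,500 + $6,152 + $7,036 + $1,581 = $16,269.

$16,269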